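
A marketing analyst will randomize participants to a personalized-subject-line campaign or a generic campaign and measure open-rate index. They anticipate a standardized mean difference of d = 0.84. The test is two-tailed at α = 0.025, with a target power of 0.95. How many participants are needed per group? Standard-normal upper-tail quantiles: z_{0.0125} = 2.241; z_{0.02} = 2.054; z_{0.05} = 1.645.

n = 43 per group

For two independent groups with equal n: n = 2·((z_{α/2} + z_β) / d)².
z_{α/2} + z_β = 2.241 + 1.645 = 3.886.
n = 2 × (3.886 / 0.84)² = 2 × 4.626² = 2 × 21.40 = 42.8.
Round up to the next whole participant.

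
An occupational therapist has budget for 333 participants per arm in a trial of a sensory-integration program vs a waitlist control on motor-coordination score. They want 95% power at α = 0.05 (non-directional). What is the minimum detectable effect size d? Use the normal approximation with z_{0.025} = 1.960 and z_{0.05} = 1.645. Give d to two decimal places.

For two independent groups of n = 333 each: d_min = (z_{α/2} + z_β)·√(2/n).
z-sum = 1.960 + 1.645 = 3.605.
d_min = 3.605 × √(2/333) = 3.605 × 0.0775 = 0.279.

d_min ≈ 0.28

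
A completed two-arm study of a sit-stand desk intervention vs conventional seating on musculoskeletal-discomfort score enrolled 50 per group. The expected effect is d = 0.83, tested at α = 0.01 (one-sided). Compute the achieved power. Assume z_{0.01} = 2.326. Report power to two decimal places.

power ≈ 0.97

For two equal groups, power = Φ(d·√(n/2) − z_{α}).
d·√(n/2) = 0.83 × √(50/2) = 0.83 × 5.000 = 4.150.
z_β = 4.150 − 2.326 = 1.824.
Power = Φ(1.824) = 0.966.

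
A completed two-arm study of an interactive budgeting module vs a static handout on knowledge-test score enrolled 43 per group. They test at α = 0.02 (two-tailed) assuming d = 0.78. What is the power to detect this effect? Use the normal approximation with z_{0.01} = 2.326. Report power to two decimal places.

power ≈ 0.90

For two equal groups, power = Φ(d·√(n/2) − z_{α/2}).
d·√(n/2) = 0.78 × √(43/2) = 0.78 × 4.637 = 3.617.
z_β = 3.617 − 2.326 = 1.291.
Power = Φ(1.291) = 0.902.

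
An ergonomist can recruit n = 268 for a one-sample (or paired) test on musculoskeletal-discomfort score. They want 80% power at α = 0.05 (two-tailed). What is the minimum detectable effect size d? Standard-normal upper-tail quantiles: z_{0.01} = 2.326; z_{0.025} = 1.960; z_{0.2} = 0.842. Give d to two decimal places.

For a single sample (or paired design) of n = 268: d_min = (z_{α/2} + z_β)/√n.
z-sum = 1.960 + 0.842 = 2.802.
d_min = 2.802 / √268 = 2.802 / 16.371 = 0.171.

d_min ≈ 0.17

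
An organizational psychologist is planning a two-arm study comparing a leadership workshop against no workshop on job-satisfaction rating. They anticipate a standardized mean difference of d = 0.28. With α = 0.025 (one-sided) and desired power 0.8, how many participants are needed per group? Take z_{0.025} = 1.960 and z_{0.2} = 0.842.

n = 201 per group

For two independent groups with equal n: n = 2·((z_{α} + z_β) / d)².
z_{α} + z_β = 1.960 + 0.842 = 2.802.
n = 2 × (2.802 / 0.28)² = 2 × 10.007² = 2 × 100.14 = 200.3.
Round up to the next whole participant.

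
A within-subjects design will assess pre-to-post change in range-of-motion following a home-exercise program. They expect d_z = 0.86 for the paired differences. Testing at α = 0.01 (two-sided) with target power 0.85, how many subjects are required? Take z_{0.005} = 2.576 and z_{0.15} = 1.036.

For a paired (one-sample on differences) test: n = ((z_{α/2} + z_β) / d)².
z_{α/2} + z_β = 2.576 + 1.036 = 3.612.
n = (3.612 / 0.86)² = 4.200² = 17.64.
Round up.

n = 18 pairs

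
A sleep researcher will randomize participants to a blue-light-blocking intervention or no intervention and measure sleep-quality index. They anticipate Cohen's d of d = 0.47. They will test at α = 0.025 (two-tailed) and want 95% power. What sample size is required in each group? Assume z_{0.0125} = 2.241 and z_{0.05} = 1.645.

n = 137 per group

For two independent groups with equal n: n = 2·((z_{α/2} + z_β) / d)².
z_{α/2} + z_β = 2.241 + 1.645 = 3.886.
n = 2 × (3.886 / 0.47)² = 2 × 8.268² = 2 × 68.36 = 136.7.
Round up to the next whole participant.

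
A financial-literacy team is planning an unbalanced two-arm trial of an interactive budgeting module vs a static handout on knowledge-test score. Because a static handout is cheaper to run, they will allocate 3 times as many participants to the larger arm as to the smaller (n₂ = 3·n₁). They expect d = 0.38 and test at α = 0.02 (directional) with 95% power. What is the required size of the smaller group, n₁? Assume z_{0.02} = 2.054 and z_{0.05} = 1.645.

With allocation ratio k = n₂/n₁ = 3, Var(x̄₁−x̄₂) = σ²(1/n₁ + 1/(k·n₁)) = σ²·(k+1)/(k·n₁).
So n₁ = (1 + 1/k)·((z_{α} + z_β)/d)² = 1.333 × (3.699/0.38)².
n₁ = 1.333 × 94.75 = 126.3.
Round up: n₁ = 127, giving n₂ = 3 × 127 = 381.

n₁ = 127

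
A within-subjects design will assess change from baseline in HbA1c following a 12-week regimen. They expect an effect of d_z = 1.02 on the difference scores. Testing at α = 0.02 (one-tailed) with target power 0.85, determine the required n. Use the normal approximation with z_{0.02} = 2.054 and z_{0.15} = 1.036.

For a paired (one-sample on differences) test: n = ((z_{α} + z_β) / d)².
z_{α} + z_β = 2.054 + 1.036 = 3.090.
n = (3.090 / 1.02)² = 3.029² = 9.18.
Round up.

n = 10 pairs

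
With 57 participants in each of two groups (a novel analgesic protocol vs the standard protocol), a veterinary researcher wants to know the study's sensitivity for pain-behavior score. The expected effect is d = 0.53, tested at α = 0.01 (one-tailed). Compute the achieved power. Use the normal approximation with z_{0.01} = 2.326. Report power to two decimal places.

power ≈ 0.69

For two equal groups, power = Φ(d·√(n/2) − z_{α}).
d·√(n/2) = 0.53 × √(57/2) = 0.53 × 5.339 = 2.829.
z_β = 2.829 − 2.326 = 0.503.
Power = Φ(0.503) = 0.693.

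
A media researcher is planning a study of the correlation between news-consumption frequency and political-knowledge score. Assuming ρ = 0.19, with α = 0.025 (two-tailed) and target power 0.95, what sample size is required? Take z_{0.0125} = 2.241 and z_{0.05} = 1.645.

Fisher's z: C = ½·ln((1+r)/(1−r)) = ½·ln(1.4691) = 0.1923.
n = ((z_{α/2} + z_β)/C)² + 3.
(2.241 + 1.645) / 0.1923 = 3.886 / 0.1923 = 20.208.
n = 20.208² + 3 = 408.36 + 3 = 411.4.
Round up.

n = 412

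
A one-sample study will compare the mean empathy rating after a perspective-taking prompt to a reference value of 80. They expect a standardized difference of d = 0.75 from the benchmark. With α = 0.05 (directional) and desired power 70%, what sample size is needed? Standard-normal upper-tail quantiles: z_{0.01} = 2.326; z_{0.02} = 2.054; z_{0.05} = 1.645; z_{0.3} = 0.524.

n = 9

For a one-sample test: n = ((z_{α} + z_β) / d)².
z_{α} + z_β = 1.645 + 0.524 = 2.169.
n = (2.169 / 0.75)² = 2.892² = 8.36.
Round up.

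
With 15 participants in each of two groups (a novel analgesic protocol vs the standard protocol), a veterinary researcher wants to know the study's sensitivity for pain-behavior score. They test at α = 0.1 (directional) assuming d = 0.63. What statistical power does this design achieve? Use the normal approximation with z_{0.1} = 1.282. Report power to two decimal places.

For two equal groups, power = Φ(d·√(n/2) − z_{α}).
d·√(n/2) = 0.63 × √(15/2) = 0.63 × 2.739 = 1.725.
z_β = 1.725 − 1.282 = 0.443.
Power = Φ(0.443) = 0.671.

power ≈ 0.67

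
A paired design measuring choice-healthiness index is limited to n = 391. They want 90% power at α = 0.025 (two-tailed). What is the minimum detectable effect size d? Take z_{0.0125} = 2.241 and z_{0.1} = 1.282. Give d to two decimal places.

For a single sample (or paired design) of n = 391: d_min = (z_{α/2} + z_β)/√n.
z-sum = 2.241 + 1.282 = 3.523.
d_min = 3.523 / √391 = 3.523 / 19.774 = 0.178.

d_min ≈ 0.18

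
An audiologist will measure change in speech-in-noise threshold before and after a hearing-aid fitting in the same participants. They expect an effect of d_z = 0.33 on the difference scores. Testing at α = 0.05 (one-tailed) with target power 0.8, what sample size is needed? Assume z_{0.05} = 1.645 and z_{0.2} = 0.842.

For a paired (one-sample on differences) test: n = ((z_{α} + z_β) / d)².
z_{α} + z_β = 1.645 + 0.842 = 2.487.
n = (2.487 / 0.33)² = 7.536² = 56.80.
Round up.

n = 57 pairs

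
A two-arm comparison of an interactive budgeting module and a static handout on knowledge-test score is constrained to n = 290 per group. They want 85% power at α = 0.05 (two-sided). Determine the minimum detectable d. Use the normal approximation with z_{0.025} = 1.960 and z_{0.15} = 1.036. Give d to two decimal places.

d_min ≈ 0.25

For two independent groups of n = 290 each: d_min = (z_{α/2} + z_β)·√(2/n).
z-sum = 1.960 + 1.036 = 2.996.
d_min = 2.996 × √(2/290) = 2.996 × 0.0830 = 0.249.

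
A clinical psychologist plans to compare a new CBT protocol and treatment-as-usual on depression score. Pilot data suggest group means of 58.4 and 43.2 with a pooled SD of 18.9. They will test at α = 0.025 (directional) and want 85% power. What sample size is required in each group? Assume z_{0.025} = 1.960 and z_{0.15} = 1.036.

n = 28 per group

Cohen's d = |M₁ − M₂| / SD_pooled = |58.4 − 43.2| / 18.9 = 15.2 / 18.9 = 0.804.
For two independent groups with equal n: n = 2·((z_{α} + z_β) / d)².
z_{α} + z_β = 1.960 + 1.036 = 2.996.
n = 2 × (2.996 / 0.804)² = 2 × 3.726² = 2 × 13.89 = 27.8.
Round up to the next whole participant.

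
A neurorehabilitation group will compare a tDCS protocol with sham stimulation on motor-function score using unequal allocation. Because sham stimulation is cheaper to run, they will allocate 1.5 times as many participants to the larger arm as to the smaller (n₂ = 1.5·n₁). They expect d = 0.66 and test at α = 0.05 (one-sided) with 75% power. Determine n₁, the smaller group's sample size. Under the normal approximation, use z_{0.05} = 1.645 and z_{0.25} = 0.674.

n₁ = 21

With allocation ratio k = n₂/n₁ = 1.5, Var(x̄₁−x̄₂) = σ²(1/n₁ + 1/(k·n₁)) = σ²·(k+1)/(k·n₁).
So n₁ = (1 + 1/k)·((z_{α} + z_β)/d)² = 1.667 × (2.319/0.66)².
n₁ = 1.667 × 12.35 = 20.6.
Round up: n₁ = 21, giving n₂ = ⌈1.5 × 21⌉ = ⌈31.5⌉ = 32.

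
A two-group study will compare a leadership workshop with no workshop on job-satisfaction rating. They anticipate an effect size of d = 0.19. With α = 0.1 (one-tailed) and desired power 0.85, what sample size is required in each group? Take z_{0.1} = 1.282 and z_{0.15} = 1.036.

n = 298 per group

For two independent groups with equal n: n = 2·((z_{α} + z_β) / d)².
z_{α} + z_β = 1.282 + 1.036 = 2.318.
n = 2 × (2.318 / 0.19)² = 2 × 12.200² = 2 × 148.84 = 297.7.
Round up to the next whole participant.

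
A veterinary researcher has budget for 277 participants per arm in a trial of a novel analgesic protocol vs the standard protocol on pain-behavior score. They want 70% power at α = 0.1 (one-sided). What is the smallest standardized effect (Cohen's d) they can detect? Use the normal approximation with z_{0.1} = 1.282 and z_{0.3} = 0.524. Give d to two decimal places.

d_min ≈ 0.15

For two independent groups of n = 277 each: d_min = (z_{α} + z_β)·√(2/n).
z-sum = 1.282 + 0.524 = 1.806.
d_min = 1.806 × √(2/277) = 1.806 × 0.0850 = 0.153.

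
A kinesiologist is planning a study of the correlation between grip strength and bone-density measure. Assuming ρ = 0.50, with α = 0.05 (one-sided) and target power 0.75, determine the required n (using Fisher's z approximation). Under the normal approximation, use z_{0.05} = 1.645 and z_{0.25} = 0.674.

Fisher's z: C = ½·ln((1+r)/(1−r)) = ½·ln(3.0000) = 0.5493.
n = ((z_{α} + z_β)/C)² + 3.
(1.645 + 0.674) / 0.5493 = 2.319 / 0.5493 = 4.222.
n = 4.222² + 3 = 17.82 + 3 = 20.8.
Round up.

n = 21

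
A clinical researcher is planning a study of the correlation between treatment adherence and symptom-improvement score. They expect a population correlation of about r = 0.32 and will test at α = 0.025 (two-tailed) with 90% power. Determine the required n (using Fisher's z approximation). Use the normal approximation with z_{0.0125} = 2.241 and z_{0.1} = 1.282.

Fisher's z: C = ½·ln((1+r)/(1−r)) = ½·ln(1.9412) = 0.3316.
n = ((z_{α/2} + z_β)/C)² + 3.
(2.241 + 1.282) / 0.3316 = 3.523 / 0.3316 = 10.624.
n = 10.624² + 3 = 112.87 + 3 = 115.9.
Round up.

n = 116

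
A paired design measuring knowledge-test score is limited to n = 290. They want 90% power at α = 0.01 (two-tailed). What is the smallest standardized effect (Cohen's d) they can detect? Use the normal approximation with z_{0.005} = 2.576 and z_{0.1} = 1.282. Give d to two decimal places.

For a single sample (or paired design) of n = 290: d_min = (z_{α/2} + z_β)/√n.
z-sum = 2.576 + 1.282 = 3.858.
d_min = 3.858 / √290 = 3.858 / 17.029 = 0.227.

d_min ≈ 0.23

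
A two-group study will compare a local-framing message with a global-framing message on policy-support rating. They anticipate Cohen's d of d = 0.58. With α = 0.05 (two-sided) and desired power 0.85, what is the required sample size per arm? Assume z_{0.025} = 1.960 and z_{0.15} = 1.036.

n = 54 per group

For two independent groups with equal n: n = 2·((z_{α/2} + z_β) / d)².
z_{α/2} + z_β = 1.960 + 1.036 = 2.996.
n = 2 × (2.996 / 0.58)² = 2 × 5.166² = 2 × 26.68 = 53.4.
Round up to the next whole participant.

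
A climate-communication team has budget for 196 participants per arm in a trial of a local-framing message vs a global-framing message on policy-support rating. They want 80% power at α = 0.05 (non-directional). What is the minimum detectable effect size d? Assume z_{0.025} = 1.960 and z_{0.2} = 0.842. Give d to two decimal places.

For two independent groups of n = 196 each: d_min = (z_{α/2} + z_β)·√(2/n).
z-sum = 1.960 + 0.842 = 2.802.
d_min = 2.802 × √(2/196) = 2.802 × 0.1010 = 0.283.

d_min ≈ 0.28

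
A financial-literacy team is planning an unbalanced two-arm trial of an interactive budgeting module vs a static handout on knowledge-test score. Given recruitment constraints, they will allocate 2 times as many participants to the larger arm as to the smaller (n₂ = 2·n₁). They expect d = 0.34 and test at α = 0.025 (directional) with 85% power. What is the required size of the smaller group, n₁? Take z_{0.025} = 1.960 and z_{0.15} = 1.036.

With allocation ratio k = n₂/n₁ = 2, Var(x̄₁−x̄₂) = σ²(1/n₁ + 1/(k·n₁)) = σ²·(k+1)/(k·n₁).
So n₁ = (1 + 1/k)·((z_{α} + z_β)/d)² = 1.500 × (2.996/0.34)².
n₁ = 1.500 × 77.65 = 116.5.
Round up: n₁ = 117, giving n₂ = 2 × 117 = 234.

n₁ = 117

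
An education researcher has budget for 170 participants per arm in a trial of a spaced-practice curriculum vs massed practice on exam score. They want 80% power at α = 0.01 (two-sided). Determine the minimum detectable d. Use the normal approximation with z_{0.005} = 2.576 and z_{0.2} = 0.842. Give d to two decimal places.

For two independent groups of n = 170 each: d_min = (z_{α/2} + z_β)·√(2/n).
z-sum = 2.576 + 0.842 = 3.418.
d_min = 3.418 × √(2/170) = 3.418 × 0.1085 = 0.371.

d_min ≈ 0.37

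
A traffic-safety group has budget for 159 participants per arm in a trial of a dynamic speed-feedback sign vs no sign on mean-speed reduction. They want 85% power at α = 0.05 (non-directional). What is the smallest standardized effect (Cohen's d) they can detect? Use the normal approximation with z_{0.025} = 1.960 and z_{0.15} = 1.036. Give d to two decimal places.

d_min ≈ 0.34

For two independent groups of n = 159 each: d_min = (z_{α/2} + z_β)·√(2/n).
z-sum = 1.960 + 1.036 = 2.996.
d_min = 2.996 × √(2/159) = 2.996 × 0.1122 = 0.336.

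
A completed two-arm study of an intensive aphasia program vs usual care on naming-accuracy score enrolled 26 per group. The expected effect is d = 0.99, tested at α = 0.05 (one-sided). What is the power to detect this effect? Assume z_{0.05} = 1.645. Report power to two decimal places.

For two equal groups, power = Φ(d·√(n/2) − z_{α}).
d·√(n/2) = 0.99 × √(26/2) = 0.99 × 3.606 = 3.569.
z_β = 3.569 − 1.645 = 1.924.
Power = Φ(1.924) = 0.973.

power ≈ 0.97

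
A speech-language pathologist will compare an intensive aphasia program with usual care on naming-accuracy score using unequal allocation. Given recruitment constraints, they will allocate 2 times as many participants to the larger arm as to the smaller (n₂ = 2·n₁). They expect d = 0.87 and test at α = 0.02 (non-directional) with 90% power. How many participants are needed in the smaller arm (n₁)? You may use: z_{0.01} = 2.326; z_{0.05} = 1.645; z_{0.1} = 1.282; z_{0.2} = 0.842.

With allocation ratio k = n₂/n₁ = 2, Var(x̄₁−x̄₂) = σ²(1/n₁ + 1/(k·n₁)) = σ²·(k+1)/(k·n₁).
So n₁ = (1 + 1/k)·((z_{α/2} + z_β)/d)² = 1.500 × (3.608/0.87)².
n₁ = 1.500 × 17.20 = 25.8.
Round up: n₁ = 26, giving n₂ = 2 × 26 = 52.

n₁ = 26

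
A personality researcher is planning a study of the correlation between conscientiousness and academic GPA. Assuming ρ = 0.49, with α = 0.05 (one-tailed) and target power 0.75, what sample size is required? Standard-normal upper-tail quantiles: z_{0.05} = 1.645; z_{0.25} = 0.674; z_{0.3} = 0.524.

Fisher's z: C = ½·ln((1+r)/(1−r)) = ½·ln(2.9216) = 0.5361.
n = ((z_{α} + z_β)/C)² + 3.
(1.645 + 0.674) / 0.5361 = 2.319 / 0.5361 = 4.326.
n = 4.326² + 3 = 18.71 + 3 = 21.7.
Round up.

n = 22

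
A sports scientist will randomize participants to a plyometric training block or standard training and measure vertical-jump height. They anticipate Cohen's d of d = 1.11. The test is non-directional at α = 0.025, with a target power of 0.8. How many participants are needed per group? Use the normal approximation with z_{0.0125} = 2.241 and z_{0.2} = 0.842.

For two independent groups with equal n: n = 2·((z_{α/2} + z_β) / d)².
z_{α/2} + z_β = 2.241 + 0.842 = 3.083.
n = 2 × (3.083 / 1.11)² = 2 × 2.777² = 2 × 7.71 = 15.4.
Round up to the next whole participant.

n = 16 per group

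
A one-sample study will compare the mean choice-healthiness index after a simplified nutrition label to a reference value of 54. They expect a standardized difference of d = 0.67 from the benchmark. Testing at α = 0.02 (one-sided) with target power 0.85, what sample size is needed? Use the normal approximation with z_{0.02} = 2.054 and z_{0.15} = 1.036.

For a one-sample test: n = ((z_{α} + z_β) / d)².
z_{α} + z_β = 2.054 + 1.036 = 3.090.
n = (3.090 / 0.67)² = 4.612² = 21.27.
Round up.

n = 22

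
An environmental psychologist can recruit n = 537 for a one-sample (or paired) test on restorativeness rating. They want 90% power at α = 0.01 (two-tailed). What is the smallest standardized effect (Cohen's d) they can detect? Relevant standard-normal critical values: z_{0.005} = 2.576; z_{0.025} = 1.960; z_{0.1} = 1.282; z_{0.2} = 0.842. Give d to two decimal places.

d_min ≈ 0.17

For a single sample (or paired design) of n = 537: d_min = (z_{α/2} + z_β)/√n.
z-sum = 2.576 + 1.282 = 3.858.
d_min = 3.858 / √537 = 3.858 / 23.173 = 0.166.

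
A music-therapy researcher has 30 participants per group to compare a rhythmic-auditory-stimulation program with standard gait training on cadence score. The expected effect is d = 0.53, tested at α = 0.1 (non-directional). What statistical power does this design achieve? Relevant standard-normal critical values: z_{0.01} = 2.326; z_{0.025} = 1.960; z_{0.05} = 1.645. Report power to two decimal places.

For two equal groups, power = Φ(d·√(n/2) − z_{α/2}).
d·√(n/2) = 0.53 × √(30/2) = 0.53 × 3.873 = 2.053.
z_β = 2.053 − 1.645 = 0.408.
Power = Φ(0.408) = 0.658.

power ≈ 0.66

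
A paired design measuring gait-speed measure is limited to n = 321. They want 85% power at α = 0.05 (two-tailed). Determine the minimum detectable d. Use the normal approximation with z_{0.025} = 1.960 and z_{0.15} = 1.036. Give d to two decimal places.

For a single sample (or paired design) of n = 321: d_min = (z_{α/2} + z_β)/√n.
z-sum = 1.960 + 1.036 = 2.996.
d_min = 2.996 / √321 = 2.996 / 17.916 = 0.167.

d_min ≈ 0.17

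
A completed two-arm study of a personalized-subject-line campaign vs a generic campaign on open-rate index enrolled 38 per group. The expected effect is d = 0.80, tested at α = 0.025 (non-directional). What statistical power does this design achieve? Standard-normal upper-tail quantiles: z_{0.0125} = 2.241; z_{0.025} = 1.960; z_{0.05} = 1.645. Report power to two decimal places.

power ≈ 0.89

For two equal groups, power = Φ(d·√(n/2) − z_{α/2}).
d·√(n/2) = 0.80 × √(38/2) = 0.80 × 4.359 = 3.487.
z_β = 3.487 − 2.241 = 1.246.
Power = Φ(1.246) = 0.894.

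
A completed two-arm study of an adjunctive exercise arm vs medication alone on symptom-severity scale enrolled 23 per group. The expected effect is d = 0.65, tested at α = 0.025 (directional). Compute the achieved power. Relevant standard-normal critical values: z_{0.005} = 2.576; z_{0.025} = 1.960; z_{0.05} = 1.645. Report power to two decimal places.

power ≈ 0.60

For two equal groups, power = Φ(d·√(n/2) − z_{α}).
d·√(n/2) = 0.65 × √(23/2) = 0.65 × 3.391 = 2.204.
z_β = 2.204 − 1.960 = 0.244.
Power = Φ(0.244) = 0.596.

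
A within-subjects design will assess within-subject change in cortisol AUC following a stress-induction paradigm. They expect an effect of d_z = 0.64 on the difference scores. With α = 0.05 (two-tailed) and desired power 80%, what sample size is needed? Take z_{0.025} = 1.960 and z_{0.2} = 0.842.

n = 20 pairs

For a paired (one-sample on differences) test: n = ((z_{α/2} + z_β) / d)².
z_{α/2} + z_β = 1.960 + 0.842 = 2.802.
n = (2.802 / 0.64)² = 4.378² = 19.17.
Round up.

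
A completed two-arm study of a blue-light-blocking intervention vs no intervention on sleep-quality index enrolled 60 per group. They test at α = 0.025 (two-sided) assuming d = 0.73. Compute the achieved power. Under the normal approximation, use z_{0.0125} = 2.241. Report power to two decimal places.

power ≈ 0.96

For two equal groups, power = Φ(d·√(n/2) − z_{α/2}).
d·√(n/2) = 0.73 × √(60/2) = 0.73 × 5.477 = 3.998.
z_β = 3.998 − 2.241 = 1.757.
Power = Φ(1.757) = 0.961.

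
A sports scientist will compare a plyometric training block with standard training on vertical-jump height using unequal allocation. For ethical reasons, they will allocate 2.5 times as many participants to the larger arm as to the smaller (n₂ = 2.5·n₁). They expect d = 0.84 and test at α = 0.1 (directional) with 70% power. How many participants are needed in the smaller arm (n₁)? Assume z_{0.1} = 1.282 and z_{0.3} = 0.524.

With allocation ratio k = n₂/n₁ = 2.5, Var(x̄₁−x̄₂) = σ²(1/n₁ + 1/(k·n₁)) = σ²·(k+1)/(k·n₁).
So n₁ = (1 + 1/k)·((z_{α} + z_β)/d)² = 1.400 × (1.806/0.84)².
n₁ = 1.400 × 4.62 = 6.5.
Round up: n₁ = 7, giving n₂ = ⌈2.5 × 7⌉ = ⌈17.5⌉ = 18.

n₁ = 7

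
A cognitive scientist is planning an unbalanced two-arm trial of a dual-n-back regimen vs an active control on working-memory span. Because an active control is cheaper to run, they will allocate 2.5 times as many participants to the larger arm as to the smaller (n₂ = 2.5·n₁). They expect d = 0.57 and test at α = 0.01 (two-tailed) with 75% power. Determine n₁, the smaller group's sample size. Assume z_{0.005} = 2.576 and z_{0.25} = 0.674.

n₁ = 46

With allocation ratio k = n₂/n₁ = 2.5, Var(x̄₁−x̄₂) = σ²(1/n₁ + 1/(k·n₁)) = σ²·(k+1)/(k·n₁).
So n₁ = (1 + 1/k)·((z_{α/2} + z_β)/d)² = 1.400 × (3.250/0.57)².
n₁ = 1.400 × 32.51 = 45.5.
Round up: n₁ = 46, giving n₂ = 2.5 × 46 = 115.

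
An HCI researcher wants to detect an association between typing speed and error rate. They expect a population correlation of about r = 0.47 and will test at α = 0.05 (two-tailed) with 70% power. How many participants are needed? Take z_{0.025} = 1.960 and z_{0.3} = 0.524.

Fisher's z: C = ½·ln((1+r)/(1−r)) = ½·ln(2.7736) = 0.5101.
n = ((z_{α/2} + z_β)/C)² + 3.
(1.960 + 0.524) / 0.5101 = 2.484 / 0.5101 = 4.870.
n = 4.870² + 3 = 23.71 + 3 = 26.7.
Round up.

n = 27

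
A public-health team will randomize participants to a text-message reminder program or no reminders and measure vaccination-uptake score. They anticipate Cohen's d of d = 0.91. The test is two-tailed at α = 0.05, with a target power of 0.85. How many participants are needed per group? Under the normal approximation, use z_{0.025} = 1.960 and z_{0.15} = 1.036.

For two independent groups with equal n: n = 2·((z_{α/2} + z_β) / d)².
z_{α/2} + z_β = 1.960 + 1.036 = 2.996.
n = 2 × (2.996 / 0.91)² = 2 × 3.292² = 2 × 10.84 = 21.7.
Round up to the next whole participant.

n = 22 per group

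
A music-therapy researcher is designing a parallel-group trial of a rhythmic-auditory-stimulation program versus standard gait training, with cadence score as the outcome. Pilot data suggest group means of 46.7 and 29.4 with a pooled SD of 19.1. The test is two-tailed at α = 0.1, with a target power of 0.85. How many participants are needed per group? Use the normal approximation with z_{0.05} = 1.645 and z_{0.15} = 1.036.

Cohen's d = |M₁ − M₂| / SD_pooled = |46.7 − 29.4| / 19.1 = 17.3 / 19.1 = 0.906.
For two independent groups with equal n: n = 2·((z_{α/2} + z_β) / d)².
z_{α/2} + z_β = 1.645 + 1.036 = 2.681.
n = 2 × (2.681 / 0.906)² = 2 × 2.959² = 2 × 8.76 = 17.5.
Round up to the next whole participant.

n = 18 per group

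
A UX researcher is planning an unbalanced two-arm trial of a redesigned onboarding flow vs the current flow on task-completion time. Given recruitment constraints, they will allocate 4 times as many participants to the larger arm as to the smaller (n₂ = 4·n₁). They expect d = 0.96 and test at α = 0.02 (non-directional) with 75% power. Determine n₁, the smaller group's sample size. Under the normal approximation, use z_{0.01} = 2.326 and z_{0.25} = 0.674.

With allocation ratio k = n₂/n₁ = 4, Var(x̄₁−x̄₂) = σ²(1/n₁ + 1/(k·n₁)) = σ²·(k+1)/(k·n₁).
So n₁ = (1 + 1/k)·((z_{α/2} + z_β)/d)² = 1.250 × (3.000/0.96)².
n₁ = 1.250 × 9.77 = 12.2.
Round up: n₁ = 13, giving n₂ = 4 × 13 = 52.

n₁ = 13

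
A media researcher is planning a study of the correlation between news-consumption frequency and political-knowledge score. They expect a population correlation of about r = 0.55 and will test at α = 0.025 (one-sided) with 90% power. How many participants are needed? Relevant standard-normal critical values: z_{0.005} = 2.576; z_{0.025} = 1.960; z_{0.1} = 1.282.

n = 31

Fisher's z: C = ½·ln((1+r)/(1−r)) = ½·ln(3.4444) = 0.6184.
n = ((z_{α} + z_β)/C)² + 3.
(1.960 + 1.282) / 0.6184 = 3.242 / 0.6184 = 5.243.
n = 5.243² + 3 = 27.48 + 3 = 30.5.
Round up.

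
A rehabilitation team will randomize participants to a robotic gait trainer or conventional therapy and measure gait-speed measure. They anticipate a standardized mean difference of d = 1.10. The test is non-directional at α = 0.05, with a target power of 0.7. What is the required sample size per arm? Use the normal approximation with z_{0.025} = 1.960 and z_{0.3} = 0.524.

n = 11 per group

For two independent groups with equal n: n = 2·((z_{α/2} + z_β) / d)².
z_{α/2} + z_β = 1.960 + 0.524 = 2.484.
n = 2 × (2.484 / 1.10)² = 2 × 2.258² = 2 × 5.10 = 10.2.
Round up to the next whole participant.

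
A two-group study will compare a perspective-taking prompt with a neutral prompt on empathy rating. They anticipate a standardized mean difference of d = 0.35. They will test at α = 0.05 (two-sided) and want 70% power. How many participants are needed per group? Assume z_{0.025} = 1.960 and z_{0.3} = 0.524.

For two independent groups with equal n: n = 2·((z_{α/2} + z_β) / d)².
z_{α/2} + z_β = 1.960 + 0.524 = 2.484.
n = 2 × (2.484 / 0.35)² = 2 × 7.097² = 2 × 50.37 = 100.7.
Round up to the next whole participant.

n = 101 per group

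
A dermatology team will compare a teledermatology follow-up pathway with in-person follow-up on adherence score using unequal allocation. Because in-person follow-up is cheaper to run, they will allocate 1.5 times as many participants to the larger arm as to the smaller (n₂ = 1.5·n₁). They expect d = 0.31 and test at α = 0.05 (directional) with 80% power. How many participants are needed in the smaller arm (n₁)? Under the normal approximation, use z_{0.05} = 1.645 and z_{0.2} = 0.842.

n₁ = 108

With allocation ratio k = n₂/n₁ = 1.5, Var(x̄₁−x̄₂) = σ²(1/n₁ + 1/(k·n₁)) = σ²·(k+1)/(k·n₁).
So n₁ = (1 + 1/k)·((z_{α} + z_β)/d)² = 1.667 × (2.487/0.31)².
n₁ = 1.667 × 64.36 = 107.3.
Round up: n₁ = 108, giving n₂ = 1.5 × 108 = 162.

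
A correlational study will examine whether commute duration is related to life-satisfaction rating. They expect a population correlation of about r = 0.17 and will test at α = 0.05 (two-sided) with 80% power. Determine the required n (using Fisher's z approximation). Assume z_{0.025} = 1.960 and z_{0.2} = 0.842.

Fisher's z: C = ½·ln((1+r)/(1−r)) = ½·ln(1.4096) = 0.1717.
n = ((z_{α/2} + z_β)/C)² + 3.
(1.960 + 0.842) / 0.1717 = 2.802 / 0.1717 = 16.319.
n = 16.319² + 3 = 266.32 + 3 = 269.3.
Round up.

n = 270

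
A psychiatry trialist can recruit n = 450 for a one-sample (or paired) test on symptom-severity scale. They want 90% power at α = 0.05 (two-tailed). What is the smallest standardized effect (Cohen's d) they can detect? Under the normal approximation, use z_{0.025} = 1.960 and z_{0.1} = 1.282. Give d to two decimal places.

For a single sample (or paired design) of n = 450: d_min = (z_{α/2} + z_β)/√n.
z-sum = 1.960 + 1.282 = 3.242.
d_min = 3.242 / √450 = 3.242 / 21.213 = 0.153.

d_min ≈ 0.15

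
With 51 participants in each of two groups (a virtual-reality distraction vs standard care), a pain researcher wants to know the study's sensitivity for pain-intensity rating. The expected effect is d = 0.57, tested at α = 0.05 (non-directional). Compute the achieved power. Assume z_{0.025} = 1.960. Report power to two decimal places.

For two equal groups, power = Φ(d·√(n/2) − z_{α/2}).
d·√(n/2) = 0.57 × √(51/2) = 0.57 × 5.050 = 2.878.
z_β = 2.878 − 1.960 = 0.918.
Power = Φ(0.918) = 0.821.

power ≈ 0.82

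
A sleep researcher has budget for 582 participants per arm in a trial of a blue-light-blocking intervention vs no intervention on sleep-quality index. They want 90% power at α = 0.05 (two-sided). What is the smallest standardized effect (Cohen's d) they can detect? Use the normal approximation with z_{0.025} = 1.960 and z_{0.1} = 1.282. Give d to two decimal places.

For two independent groups of n = 582 each: d_min = (z_{α/2} + z_β)·√(2/n).
z-sum = 1.960 + 1.282 = 3.242.
d_min = 3.242 × √(2/582) = 3.242 × 0.0586 = 0.190.

d_min ≈ 0.19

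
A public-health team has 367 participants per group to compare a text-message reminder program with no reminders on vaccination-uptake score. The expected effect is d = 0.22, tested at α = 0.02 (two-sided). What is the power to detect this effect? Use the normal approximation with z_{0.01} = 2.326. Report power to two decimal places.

power ≈ 0.74

For two equal groups, power = Φ(d·√(n/2) − z_{α/2}).
d·√(n/2) = 0.22 × √(367/2) = 0.22 × 13.546 = 2.980.
z_β = 2.980 − 2.326 = 0.654.
Power = Φ(0.654) = 0.743.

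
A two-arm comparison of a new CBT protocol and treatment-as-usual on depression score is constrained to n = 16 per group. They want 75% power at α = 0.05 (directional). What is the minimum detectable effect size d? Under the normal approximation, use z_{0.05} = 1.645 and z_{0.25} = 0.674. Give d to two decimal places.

For two independent groups of n = 16 each: d_min = (z_{α} + z_β)·√(2/n).
z-sum = 1.645 + 0.674 = 2.319.
d_min = 2.319 × √(2/16) = 2.319 × 0.3536 = 0.820.

d_min ≈ 0.82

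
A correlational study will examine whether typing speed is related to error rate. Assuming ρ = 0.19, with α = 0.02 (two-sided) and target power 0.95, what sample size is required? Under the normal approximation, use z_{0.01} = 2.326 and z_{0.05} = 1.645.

Fisher's z: C = ½·ln((1+r)/(1−r)) = ½·ln(1.4691) = 0.1923.
n = ((z_{α/2} + z_β)/C)² + 3.
(2.326 + 1.645) / 0.1923 = 3.971 / 0.1923 = 20.650.
n = 20.650² + 3 = 426.42 + 3 = 429.4.
Round up.

n = 430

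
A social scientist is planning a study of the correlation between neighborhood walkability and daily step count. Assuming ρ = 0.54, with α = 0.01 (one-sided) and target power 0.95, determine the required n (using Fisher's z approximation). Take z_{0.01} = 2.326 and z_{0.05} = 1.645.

n = 47

Fisher's z: C = ½·ln((1+r)/(1−r)) = ½·ln(3.3478) = 0.6042.
n = ((z_{α} + z_β)/C)² + 3.
(2.326 + 1.645) / 0.6042 = 3.971 / 0.6042 = 6.572.
n = 6.572² + 3 = 43.20 + 3 = 46.2.
Round up.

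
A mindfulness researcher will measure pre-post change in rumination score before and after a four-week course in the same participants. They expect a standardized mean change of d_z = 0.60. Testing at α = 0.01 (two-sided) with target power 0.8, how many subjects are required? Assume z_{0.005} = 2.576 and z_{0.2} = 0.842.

For a paired (one-sample on differences) test: n = ((z_{α/2} + z_β) / d)².
z_{α/2} + z_β = 2.576 + 0.842 = 3.418.
n = (3.418 / 0.60)² = 5.697² = 32.45.
Round up.

n = 33 pairs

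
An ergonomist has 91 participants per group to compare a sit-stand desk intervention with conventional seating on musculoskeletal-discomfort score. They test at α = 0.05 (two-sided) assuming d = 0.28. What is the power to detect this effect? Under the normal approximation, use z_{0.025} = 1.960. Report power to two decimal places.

power ≈ 0.47

For two equal groups, power = Φ(d·√(n/2) − z_{α/2}).
d·√(n/2) = 0.28 × √(91/2) = 0.28 × 6.745 = 1.889.
z_β = 1.889 − 1.960 = -0.071.
Power = Φ(-0.071) = 0.472.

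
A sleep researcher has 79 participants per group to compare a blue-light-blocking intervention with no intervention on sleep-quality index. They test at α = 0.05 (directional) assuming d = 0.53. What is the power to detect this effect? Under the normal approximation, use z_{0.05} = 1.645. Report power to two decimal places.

For two equal groups, power = Φ(d·√(n/2) − z_{α}).
d·√(n/2) = 0.53 × √(79/2) = 0.53 × 6.285 = 3.331.
z_β = 3.331 − 1.645 = 1.686.
Power = Φ(1.686) = 0.954.

power ≈ 0.95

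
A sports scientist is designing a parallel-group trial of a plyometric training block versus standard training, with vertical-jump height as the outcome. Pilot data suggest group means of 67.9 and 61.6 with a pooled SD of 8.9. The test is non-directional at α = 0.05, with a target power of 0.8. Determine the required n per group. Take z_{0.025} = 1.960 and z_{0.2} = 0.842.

n = 32 per group

Cohen's d = |M₁ − M₂| / SD_pooled = |67.9 − 61.6| / 8.9 = 6.3 / 8.9 = 0.708.
For two independent groups with equal n: n = 2·((z_{α/2} + z_β) / d)².
z_{α/2} + z_β = 1.960 + 0.842 = 2.802.
n = 2 × (2.802 / 0.708)² = 2 × 3.958² = 2 × 15.66 = 31.3.
Round up to the next whole participant.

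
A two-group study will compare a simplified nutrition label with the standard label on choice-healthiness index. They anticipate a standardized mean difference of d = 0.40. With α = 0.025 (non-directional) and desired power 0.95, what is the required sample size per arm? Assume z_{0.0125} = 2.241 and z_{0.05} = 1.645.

For two independent groups with equal n: n = 2·((z_{α/2} + z_β) / d)².
z_{α/2} + z_β = 2.241 + 1.645 = 3.886.
n = 2 × (3.886 / 0.40)² = 2 × 9.715² = 2 × 94.38 = 188.8.
Round up to the next whole participant.

n = 189 per group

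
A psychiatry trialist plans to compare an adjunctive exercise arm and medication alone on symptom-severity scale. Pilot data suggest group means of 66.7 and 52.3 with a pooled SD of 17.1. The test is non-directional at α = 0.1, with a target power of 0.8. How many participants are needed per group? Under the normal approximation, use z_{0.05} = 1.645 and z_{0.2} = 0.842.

n = 18 per group

Cohen's d = |M₁ − M₂| / SD_pooled = |66.7 − 52.3| / 17.1 = 14.4 / 17.1 = 0.842.
For two independent groups with equal n: n = 2·((z_{α/2} + z_β) / d)².
z_{α/2} + z_β = 1.645 + 0.842 = 2.487.
n = 2 × (2.487 / 0.842)² = 2 × 2.954² = 2 × 8.72 = 17.4.
Round up to the next whole participant.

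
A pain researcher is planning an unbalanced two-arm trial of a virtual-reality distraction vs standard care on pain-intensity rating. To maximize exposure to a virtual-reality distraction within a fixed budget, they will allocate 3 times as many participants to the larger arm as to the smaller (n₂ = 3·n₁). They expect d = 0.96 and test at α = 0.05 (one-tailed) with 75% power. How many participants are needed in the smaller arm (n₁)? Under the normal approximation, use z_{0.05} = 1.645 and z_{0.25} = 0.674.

With allocation ratio k = n₂/n₁ = 3, Var(x̄₁−x̄₂) = σ²(1/n₁ + 1/(k·n₁)) = σ²·(k+1)/(k·n₁).
So n₁ = (1 + 1/k)·((z_{α} + z_β)/d)² = 1.333 × (2.319/0.96)².
n₁ = 1.333 × 5.84 = 7.8.
Round up: n₁ = 8, giving n₂ = 3 × 8 = 24.

n₁ = 8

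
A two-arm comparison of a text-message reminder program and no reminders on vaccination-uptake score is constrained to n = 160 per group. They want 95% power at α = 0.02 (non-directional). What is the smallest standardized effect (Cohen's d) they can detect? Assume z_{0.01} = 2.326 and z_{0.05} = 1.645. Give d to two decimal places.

For two independent groups of n = 160 each: d_min = (z_{α/2} + z_β)·√(2/n).
z-sum = 2.326 + 1.645 = 3.971.
d_min = 3.971 × √(2/160) = 3.971 × 0.1118 = 0.444.

d_min ≈ 0.44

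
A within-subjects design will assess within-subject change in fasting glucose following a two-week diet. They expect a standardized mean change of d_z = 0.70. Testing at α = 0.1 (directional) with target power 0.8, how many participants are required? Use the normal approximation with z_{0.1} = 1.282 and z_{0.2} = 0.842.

n = 10 pairs

For a paired (one-sample on differences) test: n = ((z_{α} + z_β) / d)².
z_{α} + z_β = 1.282 + 0.842 = 2.124.
n = (2.124 / 0.70)² = 3.034² = 9.21.
Round up.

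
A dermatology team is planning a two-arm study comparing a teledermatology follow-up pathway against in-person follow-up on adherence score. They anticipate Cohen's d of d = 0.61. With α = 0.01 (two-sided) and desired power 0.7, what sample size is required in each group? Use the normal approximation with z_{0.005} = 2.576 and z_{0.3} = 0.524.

For two independent groups with equal n: n = 2·((z_{α/2} + z_β) / d)².
z_{α/2} + z_β = 2.576 + 0.524 = 3.100.
n = 2 × (3.100 / 0.61)² = 2 × 5.082² = 2 × 25.83 = 51.7.
Round up to the next whole participant.

n = 52 per group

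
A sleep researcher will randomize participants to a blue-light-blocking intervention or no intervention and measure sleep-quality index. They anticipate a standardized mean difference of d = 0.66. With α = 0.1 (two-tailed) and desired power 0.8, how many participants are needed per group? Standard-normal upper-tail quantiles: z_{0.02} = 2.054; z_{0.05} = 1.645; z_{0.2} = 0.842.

n = 29 per group

For two independent groups with equal n: n = 2·((z_{α/2} + z_β) / d)².
z_{α/2} + z_β = 1.645 + 0.842 = 2.487.
n = 2 × (2.487 / 0.66)² = 2 × 3.768² = 2 × 14.20 = 28.4.
Round up to the next whole participant.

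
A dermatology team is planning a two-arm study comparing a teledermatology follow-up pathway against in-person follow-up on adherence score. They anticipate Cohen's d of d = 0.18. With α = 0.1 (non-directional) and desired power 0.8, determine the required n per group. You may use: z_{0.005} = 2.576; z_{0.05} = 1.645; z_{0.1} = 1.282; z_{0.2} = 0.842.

n = 382 per group

For two independent groups with equal n: n = 2·((z_{α/2} + z_β) / d)².
z_{α/2} + z_β = 1.645 + 0.842 = 2.487.
n = 2 × (2.487 / 0.18)² = 2 × 13.817² = 2 × 190.90 = 381.8.
Round up to the next whole participant.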